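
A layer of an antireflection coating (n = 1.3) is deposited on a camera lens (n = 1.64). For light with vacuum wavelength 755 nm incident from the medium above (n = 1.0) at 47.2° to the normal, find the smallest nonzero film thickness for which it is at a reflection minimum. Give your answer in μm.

At the upper boundary (n = 1.0 to n = 1.3) the reflected ray undergoes a half-wave phase shift.
Ray reflecting at the bottom interface goes from n = 1.3 toward n = 1.64: a half-wave phase shift.
Zero or two π shifts → no net half-wave offset.
For weak reflection here: 2 n t cos θ_r = (m + ½) λ.
Snell's law: 1.0 sin 47.2° = 1.3 sin θ_r → sin θ_r = 0.564, cos θ_r = 0.825.
Minimum at m = 0: t = λ / (4 n cos θ_r) = 755 / (4 × 1.3 × 0.825) = 176 nm.

0.176 μm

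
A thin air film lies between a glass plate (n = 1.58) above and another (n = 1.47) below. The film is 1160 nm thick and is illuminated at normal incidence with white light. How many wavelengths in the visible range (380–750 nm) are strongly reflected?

3

At the upper boundary (n = 1.58 to n = 1.0) the reflected ray undergoes no phase shift.
At the lower boundary (n = 1.0 to n = 1.47) the reflected ray undergoes a half-wave phase shift.
Net: one phase inversion between the two reflected rays.
With one net inversion, constructive interference in reflection requires 2 n t = (m + ½) λ.
λ = 2 n t / (m + ½) = 2320 / (m + ½) nm.
m=2: 928 nm (IR); m=3: 663 nm (visible); m=4: 516 nm (visible); m=5: 422 nm (visible); m=6: 357 nm (UV).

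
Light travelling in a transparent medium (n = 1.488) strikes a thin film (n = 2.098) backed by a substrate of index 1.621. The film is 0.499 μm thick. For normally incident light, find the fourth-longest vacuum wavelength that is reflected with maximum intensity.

598 nm

Ray reflecting at the top interface goes from n = 1.488 toward n = 2.098: a half-wave phase shift.
At the lower boundary (n = 2.098 to n = 1.621) the reflected ray undergoes no phase shift.
Net: one phase inversion between the two reflected rays.
With one net inversion, constructive interference in reflection requires 2 n t = (m + ½) λ.
λ = 2 n t / (m + ½). The fourth-longest wavelength is m = 3: λ = 2 × 2.098 × 499 / 3.50 = 598 nm.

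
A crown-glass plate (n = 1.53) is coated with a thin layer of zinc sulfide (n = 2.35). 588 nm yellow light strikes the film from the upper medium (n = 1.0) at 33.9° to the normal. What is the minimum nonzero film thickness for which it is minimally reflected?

At the upper boundary (n = 1.0 to n = 2.35) the reflected ray undergoes a half-wave phase shift.
Bottom surface (2.35 → 1.53): reflection off a lower-index medium gives no phase shift.
Exactly one π shift → a net half-wave offset.
So the condition for destructive reflection is 2 n t cos θ_r = m λ.
Snell's law: 1.0 sin 33.9° = 2.35 sin θ_r → sin θ_r = 0.237, cos θ_r = 0.971.
Minimum nonzero at m = 1: t = λ / (2 n cos θ_r) = 588 / (2 × 2.35 × 0.971) = 129 nm.

129 nm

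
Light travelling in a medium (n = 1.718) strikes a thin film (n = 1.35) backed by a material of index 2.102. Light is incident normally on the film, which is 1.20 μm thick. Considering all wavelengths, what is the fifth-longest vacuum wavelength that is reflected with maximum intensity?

Ray reflecting at the top interface goes from n = 1.718 toward n = 1.35: no phase shift.
At the lower boundary (n = 1.35 to n = 2.102) the reflected ray undergoes a half-wave phase shift.
Exactly one π shift → a net half-wave offset.
For strong reflection here: 2 n t = (m + ½) λ.
λ = 2 n t / (m + ½). The fifth-longest wavelength is m = 4: λ = 2 × 1.35 × 1200 / 4.50 = 720 nm.

720 nm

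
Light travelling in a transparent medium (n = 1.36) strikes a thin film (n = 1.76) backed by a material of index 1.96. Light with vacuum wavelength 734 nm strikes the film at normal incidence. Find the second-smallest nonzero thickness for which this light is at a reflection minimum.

313 nm

At the upper boundary (n = 1.36 to n = 1.76) the reflected ray undergoes a half-wave phase shift.
Bottom surface (1.76 → 1.96): reflection off a higher-index medium gives a half-wave phase shift.
The two reflections carry the same phase change, so no net offset.
So the condition for destructive reflection is 2 n t = (m + ½) λ.
The second-smallest nonzero thickness corresponds to m = 1: t = (m + ½) λ / (2 n) = 1.50 × 734 / (2 × 1.76) = 313 nm.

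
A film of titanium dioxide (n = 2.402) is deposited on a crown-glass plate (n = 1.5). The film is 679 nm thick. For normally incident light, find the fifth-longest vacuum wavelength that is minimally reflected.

652 nm

Top surface (1.0 → 2.402): reflection off a higher-index medium gives a half-wave phase shift.
At the lower boundary (n = 2.402 to n = 1.5) the reflected ray undergoes no phase shift.
Exactly one π shift → a net half-wave offset.
So the condition for destructive reflection is 2 n t = m λ.
λ = 2 n t / m. The fifth-longest wavelength is m = 5: λ = 2 × 2.402 × 679 / 5.00 = 652 nm.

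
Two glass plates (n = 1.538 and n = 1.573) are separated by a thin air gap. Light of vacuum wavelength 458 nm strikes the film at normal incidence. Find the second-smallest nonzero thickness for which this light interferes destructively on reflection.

At the upper boundary (n = 1.538 to n = 1.0) the reflected ray undergoes no phase shift.
At the lower boundary (n = 1.0 to n = 1.573) the reflected ray undergoes a half-wave phase shift.
The two reflections differ by half a wavelength.
With one net inversion, destructive interference in reflection requires 2 n t = m λ.
The second-smallest nonzero thickness corresponds to m = 2: t = m λ / (2 n) = 2.00 × 458 / (2 × 1.0) = 458 nm.

458 nm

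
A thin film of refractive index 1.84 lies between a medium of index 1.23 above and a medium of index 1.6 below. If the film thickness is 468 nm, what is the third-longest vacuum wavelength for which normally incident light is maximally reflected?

689 nm

Top surface (1.23 → 1.84): reflection off a higher-index medium gives a half-wave phase shift.
Ray reflecting at the bottom interface goes from n = 1.84 toward n = 1.6: no phase shift.
Net: one phase inversion between the two reflected rays.
For strong reflection here: 2 n t = (m + ½) λ.
λ = 2 n t / (m + ½). The third-longest wavelength is m = 2: λ = 2 × 1.84 × 468 / 2.50 = 689 nm.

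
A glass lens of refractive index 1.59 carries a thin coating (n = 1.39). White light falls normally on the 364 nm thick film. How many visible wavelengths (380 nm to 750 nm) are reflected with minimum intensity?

2

At the upper boundary (n = 1.0 to n = 1.39) the reflected ray undergoes a half-wave phase shift.
Ray reflecting at the bottom interface goes from n = 1.39 toward n = 1.59: a half-wave phase shift.
Net: no relative phase inversion (both shifts match).
With no net inversion, destructive interference in reflection requires 2 n t = (m + ½) λ.
λ = 2 n t / (m + ½) = 1012 / (m + ½) nm.
m=0: 2024 nm (IR); m=1: 675 nm (visible); m=2: 405 nm (visible); m=3: 289 nm (UV).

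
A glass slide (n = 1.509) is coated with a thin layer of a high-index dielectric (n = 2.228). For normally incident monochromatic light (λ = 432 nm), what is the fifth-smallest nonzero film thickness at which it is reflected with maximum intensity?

Ray reflecting at the top interface goes from n = 1.0 toward n = 2.228: a half-wave phase shift.
At the lower boundary (n = 2.228 to n = 1.509) the reflected ray undergoes no phase shift.
The two reflections differ by half a wavelength.
With one net inversion, constructive interference in reflection requires 2 n t = (m + ½) λ.
The fifth-smallest nonzero thickness corresponds to m = 4: t = (m + ½) λ / (2 n) = 4.50 × 432 / (2 × 2.228) = 436 nm.

436 nm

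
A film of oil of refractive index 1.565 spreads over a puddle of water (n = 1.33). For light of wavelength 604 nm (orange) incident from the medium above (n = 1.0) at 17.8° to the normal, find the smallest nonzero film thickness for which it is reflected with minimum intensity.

197 nm

At the upper boundary (n = 1.0 to n = 1.565) the reflected ray undergoes a half-wave phase shift.
Bottom surface (1.565 → 1.33): reflection off a lower-index medium gives no phase shift.
Exactly one π shift → a net half-wave offset.
For minimum reflection here: 2 n t cos θ_r = m λ.
Snell's law: 1.0 sin 17.8° = 1.565 sin θ_r → sin θ_r = 0.195, cos θ_r = 0.981.
Minimum nonzero at m = 1: t = λ / (2 n cos θ_r) = 604 / (2 × 1.565 × 0.981) = 197 nm.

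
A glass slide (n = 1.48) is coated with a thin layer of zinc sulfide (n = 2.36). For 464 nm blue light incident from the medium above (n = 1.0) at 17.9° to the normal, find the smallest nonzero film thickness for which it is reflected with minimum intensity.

Ray reflecting at the top interface goes from n = 1.0 toward n = 2.36: a half-wave phase shift.
At the lower boundary (n = 2.36 to n = 1.48) the reflected ray undergoes no phase shift.
Net: one phase inversion between the two reflected rays.
For dark reflection here: 2 n t cos θ_r = m λ.
Snell's law: 1.0 sin 17.9° = 2.36 sin θ_r → sin θ_r = 0.130, cos θ_r = 0.991.
Minimum nonzero at m = 1: t = λ / (2 n cos θ_r) = 464 / (2 × 2.36 × 0.991) = 99.1 nm.

99.1 nm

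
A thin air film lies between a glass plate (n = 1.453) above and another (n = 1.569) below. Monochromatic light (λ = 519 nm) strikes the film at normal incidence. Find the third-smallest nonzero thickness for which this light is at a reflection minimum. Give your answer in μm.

0.779 μm

Top surface (1.453 → 1.0): reflection off a lower-index medium gives no phase shift.
At the lower boundary (n = 1.0 to n = 1.569) the reflected ray undergoes a half-wave phase shift.
Exactly one π shift → a net half-wave offset.
For dark reflection here: 2 n t = m λ.
The third-smallest nonzero thickness corresponds to m = 3: t = m λ / (2 n) = 3.00 × 519 / (2 × 1.0) = 779 nm.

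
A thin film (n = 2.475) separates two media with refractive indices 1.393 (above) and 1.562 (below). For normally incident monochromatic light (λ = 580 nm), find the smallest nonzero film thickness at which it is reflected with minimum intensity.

Top surface (1.393 → 2.475): reflection off a higher-index medium gives a half-wave phase shift.
Ray reflecting at the bottom interface goes from n = 2.475 toward n = 1.562: no phase shift.
The two reflections differ by half a wavelength.
With one net inversion, destructive interference in reflection requires 2 n t = m λ.
Minimum nonzero at m = 1: t = λ / (2 n) = 580 / (2 × 2.475) = 117 nm.

117 nm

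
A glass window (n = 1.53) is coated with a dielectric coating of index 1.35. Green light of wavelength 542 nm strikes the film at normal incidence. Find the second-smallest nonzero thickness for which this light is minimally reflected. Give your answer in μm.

0.301 μm

Ray reflecting at the top interface goes from n = 1.0 toward n = 1.35: a half-wave phase shift.
Ray reflecting at the bottom interface goes from n = 1.35 toward n = 1.53: a half-wave phase shift.
The two reflections carry the same phase change, so no net offset.
So the condition for destructive reflection is 2 n t = (m + ½) λ.
The second-smallest nonzero thickness corresponds to m = 1: t = (m + ½) λ / (2 n) = 1.50 × 542 / (2 × 1.35) = 301 nm.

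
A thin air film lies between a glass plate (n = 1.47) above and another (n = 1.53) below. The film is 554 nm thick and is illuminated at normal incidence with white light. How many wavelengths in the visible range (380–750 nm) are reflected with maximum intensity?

Top surface (1.47 → 1.0): reflection off a lower-index medium gives no phase shift.
At the lower boundary (n = 1.0 to n = 1.53) the reflected ray undergoes a half-wave phase shift.
The two reflections differ by half a wavelength.
So the condition for constructive reflection is 2 n t = (m + ½) λ.
λ = 2 n t / (m + ½) = 1108 / (m + ½) nm.
m=0: 2216 nm (IR); m=1: 739 nm (visible); m=2: 443 nm (visible); m=3: 317 nm (UV).

2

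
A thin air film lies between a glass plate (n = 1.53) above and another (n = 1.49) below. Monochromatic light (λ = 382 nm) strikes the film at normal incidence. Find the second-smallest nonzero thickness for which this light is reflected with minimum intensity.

382 nm

At the upper boundary (n = 1.53 to n = 1.0) the reflected ray undergoes no phase shift.
Ray reflecting at the bottom interface goes from n = 1.0 toward n = 1.49: a half-wave phase shift.
The two reflections differ by half a wavelength.
So the condition for destructive reflection is 2 n t = m λ.
The second-smallest nonzero thickness corresponds to m = 2: t = m λ / (2 n) = 2.00 × 382 / (2 × 1.0) = 382 nm.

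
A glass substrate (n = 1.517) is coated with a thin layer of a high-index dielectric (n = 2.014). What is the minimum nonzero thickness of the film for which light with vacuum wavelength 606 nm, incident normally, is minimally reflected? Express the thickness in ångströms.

Top surface (1.0 → 2.014): reflection off a higher-index medium gives a half-wave phase shift.
Bottom surface (2.014 → 1.517): reflection off a lower-index medium gives no phase shift.
Exactly one π shift → a net half-wave offset.
So the condition for destructive reflection is 2 n t = m λ.
Minimum nonzero at m = 1: t = λ / (2 n) = 606 / (2 × 2.014) = 150 nm.

1504 Å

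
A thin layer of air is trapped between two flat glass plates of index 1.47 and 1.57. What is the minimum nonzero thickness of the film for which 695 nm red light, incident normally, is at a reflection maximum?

174 nm

At the upper boundary (n = 1.47 to n = 1.0) the reflected ray undergoes no phase shift.
At the lower boundary (n = 1.0 to n = 1.57) the reflected ray undergoes a half-wave phase shift.
Exactly one π shift → a net half-wave offset.
With one net inversion, constructive interference in reflection requires 2 n t = (m + ½) λ.
Minimum at m = 0: t = λ / (4 n) = 695 / (4 × 1.0) = 174 nm.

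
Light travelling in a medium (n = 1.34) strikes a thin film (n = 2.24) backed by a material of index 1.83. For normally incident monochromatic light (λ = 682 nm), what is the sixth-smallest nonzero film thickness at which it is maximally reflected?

837 nm

Ray reflecting at the top interface goes from n = 1.34 toward n = 2.24: a half-wave phase shift.
Bottom surface (2.24 → 1.83): reflection off a lower-index medium gives no phase shift.
Net: one phase inversion between the two reflected rays.
For maximum reflection here: 2 n t = (m + ½) λ.
The sixth-smallest nonzero thickness corresponds to m = 5: t = (m + ½) λ / (2 n) = 5.50 × 682 / (2 × 2.24) = 837 nm.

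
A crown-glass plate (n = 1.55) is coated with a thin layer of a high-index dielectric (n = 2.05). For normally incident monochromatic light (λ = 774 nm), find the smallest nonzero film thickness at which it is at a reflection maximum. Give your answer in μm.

0.0944 μm

At the upper boundary (n = 1.0 to n = 2.05) the reflected ray undergoes a half-wave phase shift.
Bottom surface (2.05 → 1.55): reflection off a lower-index medium gives no phase shift.
Net: one phase inversion between the two reflected rays.
So the condition for constructive reflection is 2 n t = (m + ½) λ.
Minimum at m = 0: t = λ / (4 n) = 774 / (4 × 2.05) = 94.4 nm.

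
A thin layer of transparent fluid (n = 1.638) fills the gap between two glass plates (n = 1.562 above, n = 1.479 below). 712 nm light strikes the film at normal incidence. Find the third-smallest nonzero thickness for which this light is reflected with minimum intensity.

Top surface (1.562 → 1.638): reflection off a higher-index medium gives a half-wave phase shift.
Ray reflecting at the bottom interface goes from n = 1.638 toward n = 1.479: no phase shift.
The two reflections differ by half a wavelength.
With one net inversion, destructive interference in reflection requires 2 n t = m λ.
The third-smallest nonzero thickness corresponds to m = 3: t = m λ / (2 n) = 3.00 × 712 / (2 × 1.638) = 652 nm.

652 nm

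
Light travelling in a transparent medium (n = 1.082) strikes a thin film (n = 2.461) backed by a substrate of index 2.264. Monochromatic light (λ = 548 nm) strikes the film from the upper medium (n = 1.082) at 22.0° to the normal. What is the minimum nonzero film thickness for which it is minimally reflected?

Ray reflecting at the top interface goes from n = 1.082 toward n = 2.461: a half-wave phase shift.
Bottom surface (2.461 → 2.264): reflection off a lower-index medium gives no phase shift.
Net: one phase inversion between the two reflected rays.
With one net inversion, destructive interference in reflection requires 2 n t cos θ_r = m λ.
Snell's law: 1.082 sin 22.0° = 2.461 sin θ_r → sin θ_r = 0.165, cos θ_r = 0.986.
Minimum nonzero at m = 1: t = λ / (2 n cos θ_r) = 548 / (2 × 2.461 × 0.986) = 113 nm.

113 nm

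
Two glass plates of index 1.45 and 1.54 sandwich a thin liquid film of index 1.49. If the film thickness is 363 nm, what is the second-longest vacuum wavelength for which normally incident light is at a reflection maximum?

At the upper boundary (n = 1.45 to n = 1.49) the reflected ray undergoes a half-wave phase shift.
Bottom surface (1.49 → 1.54): reflection off a higher-index medium gives a half-wave phase shift.
The two reflections carry the same phase change, so no net offset.
For maximum reflection here: 2 n t = m λ.
λ = 2 n t / m. The second-longest wavelength is m = 2: λ = 2 × 1.49 × 363 / 2.00 = 541 nm.

541 nm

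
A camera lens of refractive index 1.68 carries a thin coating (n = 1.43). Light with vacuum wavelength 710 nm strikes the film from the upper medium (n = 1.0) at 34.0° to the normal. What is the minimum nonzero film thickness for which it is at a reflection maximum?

At the upper boundary (n = 1.0 to n = 1.43) the reflected ray undergoes a half-wave phase shift.
Bottom surface (1.43 → 1.68): reflection off a higher-index medium gives a half-wave phase shift.
Zero or two π shifts → no net half-wave offset.
For maximum reflection here: 2 n t cos θ_r = m λ.
Snell's law: 1.0 sin 34.0° = 1.43 sin θ_r → sin θ_r = 0.391, cos θ_r = 0.920.
Minimum nonzero at m = 1: t = λ / (2 n cos θ_r) = 710 / (2 × 1.43 × 0.920) = 270 nm.

270 nm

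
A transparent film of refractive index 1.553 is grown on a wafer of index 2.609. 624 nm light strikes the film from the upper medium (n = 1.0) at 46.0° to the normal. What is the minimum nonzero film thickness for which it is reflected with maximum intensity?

227 nm

At the upper boundary (n = 1.0 to n = 1.553) the reflected ray undergoes a half-wave phase shift.
Bottom surface (1.553 → 2.609): reflection off a higher-index medium gives a half-wave phase shift.
The two reflections carry the same phase change, so no net offset.
For maximum reflection here: 2 n t cos θ_r = m λ.
Snell's law: 1.0 sin 46.0° = 1.553 sin θ_r → sin θ_r = 0.463, cos θ_r = 0.886.
Minimum nonzero at m = 1: t = λ / (2 n cos θ_r) = 624 / (2 × 1.553 × 0.886) = 227 nm.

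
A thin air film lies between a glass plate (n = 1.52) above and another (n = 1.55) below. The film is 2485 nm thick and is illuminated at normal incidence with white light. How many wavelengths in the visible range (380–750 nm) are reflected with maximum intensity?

6

Top surface (1.52 → 1.0): reflection off a lower-index medium gives no phase shift.
At the lower boundary (n = 1.0 to n = 1.55) the reflected ray undergoes a half-wave phase shift.
Net: one phase inversion between the two reflected rays.
With one net inversion, constructive interference in reflection requires 2 n t = (m + ½) λ.
λ = 2 n t / (m + ½) = 4970 / (m + ½) nm.
m=6: 765 nm (IR); m=7: 663 nm (visible); m=8: 585 nm (visible); m=9: 523 nm (visible); m=10: 473 nm (visible); m=11: 432 nm (visible); m=12: 398 nm (visible); m=13: 368 nm (UV).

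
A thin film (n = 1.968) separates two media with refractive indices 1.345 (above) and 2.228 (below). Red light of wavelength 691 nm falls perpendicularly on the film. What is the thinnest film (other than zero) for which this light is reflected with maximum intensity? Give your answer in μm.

0.176 μm

Top surface (1.345 → 1.968): reflection off a higher-index medium gives a half-wave phase shift.
Ray reflecting at the bottom interface goes from n = 1.968 toward n = 2.228: a half-wave phase shift.
Zero or two π shifts → no net half-wave offset.
With no net inversion, constructive interference in reflection requires 2 n t = m λ.
Minimum nonzero at m = 1: t = λ / (2 n) = 691 / (2 × 1.968) = 176 nm.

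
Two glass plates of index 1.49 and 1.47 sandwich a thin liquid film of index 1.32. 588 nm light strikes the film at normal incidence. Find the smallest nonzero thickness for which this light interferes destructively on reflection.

Top surface (1.49 → 1.32): reflection off a lower-index medium gives no phase shift.
Ray reflecting at the bottom interface goes from n = 1.32 toward n = 1.47: a half-wave phase shift.
Net: one phase inversion between the two reflected rays.
With one net inversion, destructive interference in reflection requires 2 n t = m λ.
The smallest nonzero thickness corresponds to m = 1: t = m λ / (2 n) = 1.00 × 588 / (2 × 1.32) = 223 nm.

223 nm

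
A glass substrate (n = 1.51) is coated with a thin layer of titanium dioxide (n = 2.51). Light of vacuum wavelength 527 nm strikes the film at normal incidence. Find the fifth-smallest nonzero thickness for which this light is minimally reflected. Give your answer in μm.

Top surface (1.0 → 2.51): reflection off a higher-index medium gives a half-wave phase shift.
At the lower boundary (n = 2.51 to n = 1.51) the reflected ray undergoes no phase shift.
Exactly one π shift → a net half-wave offset.
So the condition for destructive reflection is 2 n t = m λ.
The fifth-smallest nonzero thickness corresponds to m = 5: t = m λ / (2 n) = 5.00 × 527 / (2 × 2.51) = 525 nm.

0.525 μm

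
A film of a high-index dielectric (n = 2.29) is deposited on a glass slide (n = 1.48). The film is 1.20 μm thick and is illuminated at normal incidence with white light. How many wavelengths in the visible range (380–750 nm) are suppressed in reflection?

At the upper boundary (n = 1.0 to n = 2.29) the reflected ray undergoes a half-wave phase shift.
At the lower boundary (n = 2.29 to n = 1.48) the reflected ray undergoes no phase shift.
Net: one phase inversion between the two reflected rays.
For minimum reflection here: 2 n t = m λ.
λ = 2 n t / m = 5496 / m nm.
m=7: 785 nm (IR); m=8: 687 nm (visible); m=9: 611 nm (visible); m=10: 550 nm (visible); m=11: 500 nm (visible); m=12: 458 nm (visible); m=13: 423 nm (visible); m=14: 393 nm (visible); m=15: 366 nm (UV).

7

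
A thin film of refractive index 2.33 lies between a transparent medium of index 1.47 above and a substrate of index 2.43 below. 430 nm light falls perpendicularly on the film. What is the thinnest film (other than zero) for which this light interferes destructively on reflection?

Ray reflecting at the top interface goes from n = 1.47 toward n = 2.33: a half-wave phase shift.
Bottom surface (2.33 → 2.43): reflection off a higher-index medium gives a half-wave phase shift.
Zero or two π shifts → no net half-wave offset.
For weak reflection here: 2 n t = (m + ½) λ.
Minimum at m = 0: t = λ / (4 n) = 430 / (4 × 2.33) = 46.1 nm.

46.1 nm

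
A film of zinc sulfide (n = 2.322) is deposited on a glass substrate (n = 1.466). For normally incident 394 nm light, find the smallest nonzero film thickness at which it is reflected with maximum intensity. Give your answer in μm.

Ray reflecting at the top interface goes from n = 1.0 toward n = 2.322: a half-wave phase shift.
At the lower boundary (n = 2.322 to n = 1.466) the reflected ray undergoes no phase shift.
Exactly one π shift → a net half-wave offset.
For strong reflection here: 2 n t = (m + ½) λ.
Minimum at m = 0: t = λ / (4 n) = 394 / (4 × 2.322) = 42.4 nm.

0.0424 μm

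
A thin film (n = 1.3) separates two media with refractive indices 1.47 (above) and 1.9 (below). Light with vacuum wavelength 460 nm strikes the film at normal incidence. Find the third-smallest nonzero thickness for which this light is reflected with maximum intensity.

Top surface (1.47 → 1.3): reflection off a lower-index medium gives no phase shift.
At the lower boundary (n = 1.3 to n = 1.9) the reflected ray undergoes a half-wave phase shift.
Exactly one π shift → a net half-wave offset.
For bright reflection here: 2 n t = (m + ½) λ.
The third-smallest nonzero thickness corresponds to m = 2: t = (m + ½) λ / (2 n) = 2.50 × 460 / (2 × 1.3) = 442 nm.

442 nm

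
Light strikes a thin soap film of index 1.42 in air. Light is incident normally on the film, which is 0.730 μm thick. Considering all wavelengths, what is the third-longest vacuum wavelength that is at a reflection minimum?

Top surface (1.0 → 1.42): reflection off a higher-index medium gives a half-wave phase shift.
At the lower boundary (n = 1.42 to n = 1.0) the reflected ray undergoes no phase shift.
The two reflections differ by half a wavelength.
For dark reflection here: 2 n t = m λ.
λ = 2 n t / m. The third-longest wavelength is m = 3: λ = 2 × 1.42 × 730 / 3.00 = 691 nm.

691 nm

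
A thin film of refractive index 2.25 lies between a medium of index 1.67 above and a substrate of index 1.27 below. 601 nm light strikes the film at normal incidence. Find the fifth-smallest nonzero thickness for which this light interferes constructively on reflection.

Top surface (1.67 → 2.25): reflection off a higher-index medium gives a half-wave phase shift.
Ray reflecting at the bottom interface goes from n = 2.25 toward n = 1.27: no phase shift.
The two reflections differ by half a wavelength.
With one net inversion, constructive interference in reflection requires 2 n t = (m + ½) λ.
The fifth-smallest nonzero thickness corresponds to m = 4: t = (m + ½) λ / (2 n) = 4.50 × 601 / (2 × 2.25) = 601 nm.

601 nm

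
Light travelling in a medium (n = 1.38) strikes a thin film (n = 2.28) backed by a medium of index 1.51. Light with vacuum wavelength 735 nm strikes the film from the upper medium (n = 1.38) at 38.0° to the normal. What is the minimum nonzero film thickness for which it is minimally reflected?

Ray reflecting at the top interface goes from n = 1.38 toward n = 2.28: a half-wave phase shift.
Ray reflecting at the bottom interface goes from n = 2.28 toward n = 1.51: no phase shift.
Net: one phase inversion between the two reflected rays.
So the condition for destructive reflection is 2 n t cos θ_r = m λ.
Snell's law: 1.38 sin 38.0° = 2.28 sin θ_r → sin θ_r = 0.373, cos θ_r = 0.928.
Minimum nonzero at m = 1: t = λ / (2 n cos θ_r) = 735 / (2 × 2.28 × 0.928) = 174 nm.

174 nm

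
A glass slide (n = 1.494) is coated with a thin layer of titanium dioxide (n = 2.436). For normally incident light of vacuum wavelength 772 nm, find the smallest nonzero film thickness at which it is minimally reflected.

158 nm

At the upper boundary (n = 1.0 to n = 2.436) the reflected ray undergoes a half-wave phase shift.
At the lower boundary (n = 2.436 to n = 1.494) the reflected ray undergoes no phase shift.
Net: one phase inversion between the two reflected rays.
So the condition for destructive reflection is 2 n t = m λ.
Minimum nonzero at m = 1: t = λ / (2 n) = 772 / (2 × 2.436) = 158 nm.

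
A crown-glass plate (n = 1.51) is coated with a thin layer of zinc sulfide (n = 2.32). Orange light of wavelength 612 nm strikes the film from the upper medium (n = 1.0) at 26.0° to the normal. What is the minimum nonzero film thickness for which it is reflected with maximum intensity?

67.2 nm

Ray reflecting at the top interface goes from n = 1.0 toward n = 2.32: a half-wave phase shift.
Bottom surface (2.32 → 1.51): reflection off a lower-index medium gives no phase shift.
Exactly one π shift → a net half-wave offset.
So the condition for constructive reflection is 2 n t cos θ_r = (m + ½) λ.
Snell's law: 1.0 sin 26.0° = 2.32 sin θ_r → sin θ_r = 0.189, cos θ_r = 0.982.
Minimum at m = 0: t = λ / (4 n cos θ_r) = 612 / (4 × 2.32 × 0.982) = 67.2 nm.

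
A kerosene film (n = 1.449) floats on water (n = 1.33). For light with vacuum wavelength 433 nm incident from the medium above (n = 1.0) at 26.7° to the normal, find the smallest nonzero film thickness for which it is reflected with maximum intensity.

At the upper boundary (n = 1.0 to n = 1.449) the reflected ray undergoes a half-wave phase shift.
At the lower boundary (n = 1.449 to n = 1.33) the reflected ray undergoes no phase shift.
The two reflections differ by half a wavelength.
With one net inversion, constructive interference in reflection requires 2 n t cos θ_r = (m + ½) λ.
Snell's law: 1.0 sin 26.7° = 1.449 sin θ_r → sin θ_r = 0.310, cos θ_r = 0.951.
Minimum at m = 0: t = λ / (4 n cos θ_r) = 433 / (4 × 1.449 × 0.951) = 78.6 nm.

78.6 nm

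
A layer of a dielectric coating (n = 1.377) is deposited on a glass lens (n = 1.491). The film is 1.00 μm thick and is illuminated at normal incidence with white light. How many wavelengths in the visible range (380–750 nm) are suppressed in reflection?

3

At the upper boundary (n = 1.0 to n = 1.377) the reflected ray undergoes a half-wave phase shift.
Bottom surface (1.377 → 1.491): reflection off a higher-index medium gives a half-wave phase shift.
Zero or two π shifts → no net half-wave offset.
For dark reflection here: 2 n t = (m + ½) λ.
λ = 2 n t / (m + ½) = 2754 / (m + ½) nm.
m=3: 787 nm (IR); m=4: 612 nm (visible); m=5: 501 nm (visible); m=6: 424 nm (visible); m=7: 367 nm (UV).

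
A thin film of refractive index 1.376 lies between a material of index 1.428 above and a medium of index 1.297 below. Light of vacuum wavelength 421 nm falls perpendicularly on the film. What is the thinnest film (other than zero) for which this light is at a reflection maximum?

Ray reflecting at the top interface goes from n = 1.428 toward n = 1.376: no phase shift.
Ray reflecting at the bottom interface goes from n = 1.376 toward n = 1.297: no phase shift.
Zero or two π shifts → no net half-wave offset.
So the condition for constructive reflection is 2 n t = m λ.
Minimum nonzero at m = 1: t = λ / (2 n) = 421 / (2 × 1.376) = 153 nm.

153 nm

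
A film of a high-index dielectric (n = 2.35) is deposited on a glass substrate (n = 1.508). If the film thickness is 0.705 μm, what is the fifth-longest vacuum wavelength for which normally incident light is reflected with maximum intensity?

Ray reflecting at the top interface goes from n = 1.0 toward n = 2.35: a half-wave phase shift.
Ray reflecting at the bottom interface goes from n = 2.35 toward n = 1.508: no phase shift.
Net: one phase inversion between the two reflected rays.
With one net inversion, constructive interference in reflection requires 2 n t = (m + ½) λ.
λ = 2 n t / (m + ½). The fifth-longest wavelength is m = 4: λ = 2 × 2.35 × 705 / 4.50 = 736 nm.

736 nm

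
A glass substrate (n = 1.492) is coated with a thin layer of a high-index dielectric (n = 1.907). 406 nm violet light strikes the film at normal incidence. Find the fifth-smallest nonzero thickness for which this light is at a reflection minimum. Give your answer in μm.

0.532 μm

At the upper boundary (n = 1.0 to n = 1.907) the reflected ray undergoes a half-wave phase shift.
At the lower boundary (n = 1.907 to n = 1.492) the reflected ray undergoes no phase shift.
Exactly one π shift → a net half-wave offset.
With one net inversion, destructive interference in reflection requires 2 n t = m λ.
The fifth-smallest nonzero thickness corresponds to m = 5: t = m λ / (2 n) = 5.00 × 406 / (2 × 1.907) = 532 nm.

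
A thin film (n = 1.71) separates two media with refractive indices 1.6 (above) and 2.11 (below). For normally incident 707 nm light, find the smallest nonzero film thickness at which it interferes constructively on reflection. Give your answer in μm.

Top surface (1.6 → 1.71): reflection off a higher-index medium gives a half-wave phase shift.
Bottom surface (1.71 → 2.11): reflection off a higher-index medium gives a half-wave phase shift.
Zero or two π shifts → no net half-wave offset.
With no net inversion, constructive interference in reflection requires 2 n t = m λ.
Minimum nonzero at m = 1: t = λ / (2 n) = 707 / (2 × 1.71) = 207 nm.

0.207 μm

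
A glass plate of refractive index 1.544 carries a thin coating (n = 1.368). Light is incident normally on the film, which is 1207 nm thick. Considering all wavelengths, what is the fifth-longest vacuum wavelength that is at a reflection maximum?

660 nm

Ray reflecting at the top interface goes from n = 1.0 toward n = 1.368: a half-wave phase shift.
Bottom surface (1.368 → 1.544): reflection off a higher-index medium gives a half-wave phase shift.
Zero or two π shifts → no net half-wave offset.
With no net inversion, constructive interference in reflection requires 2 n t = m λ.
λ = 2 n t / m. The fifth-longest wavelength is m = 5: λ = 2 × 1.368 × 1207 / 5.00 = 660 nm.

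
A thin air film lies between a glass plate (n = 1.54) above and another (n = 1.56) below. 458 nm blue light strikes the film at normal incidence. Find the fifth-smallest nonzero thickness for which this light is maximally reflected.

Ray reflecting at the top interface goes from n = 1.54 toward n = 1.0: no phase shift.
Ray reflecting at the bottom interface goes from n = 1.0 toward n = 1.56: a half-wave phase shift.
The two reflections differ by half a wavelength.
For strong reflection here: 2 n t = (m + ½) λ.
The fifth-smallest nonzero thickness corresponds to m = 4: t = (m + ½) λ / (2 n) = 4.50 × 458 / (2 × 1.0) = 1031 nm.

1031 nm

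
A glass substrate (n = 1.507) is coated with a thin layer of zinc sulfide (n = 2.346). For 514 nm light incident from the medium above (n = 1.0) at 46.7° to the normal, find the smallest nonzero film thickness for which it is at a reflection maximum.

Top surface (1.0 → 2.346): reflection off a higher-index medium gives a half-wave phase shift.
At the lower boundary (n = 2.346 to n = 1.507) the reflected ray undergoes no phase shift.
The two reflections differ by half a wavelength.
With one net inversion, constructive interference in reflection requires 2 n t cos θ_r = (m + ½) λ.
Snell's law: 1.0 sin 46.7° = 2.346 sin θ_r → sin θ_r = 0.310, cos θ_r = 0.951.
Minimum at m = 0: t = λ / (4 n cos θ_r) = 514 / (4 × 2.346 × 0.951) = 57.6 nm.

57.6 nm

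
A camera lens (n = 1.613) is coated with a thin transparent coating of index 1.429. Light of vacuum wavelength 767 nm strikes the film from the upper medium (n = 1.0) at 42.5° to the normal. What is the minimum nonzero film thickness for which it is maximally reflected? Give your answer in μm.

0.305 μm

Top surface (1.0 → 1.429): reflection off a higher-index medium gives a half-wave phase shift.
Bottom surface (1.429 → 1.613): reflection off a higher-index medium gives a half-wave phase shift.
Net: no relative phase inversion (both shifts match).
With no net inversion, constructive interference in reflection requires 2 n t cos θ_r = m λ.
Snell's law: 1.0 sin 42.5° = 1.429 sin θ_r → sin θ_r = 0.473, cos θ_r = 0.881.
Minimum nonzero at m = 1: t = λ / (2 n cos θ_r) = 767 / (2 × 1.429 × 0.881) = 305 nm.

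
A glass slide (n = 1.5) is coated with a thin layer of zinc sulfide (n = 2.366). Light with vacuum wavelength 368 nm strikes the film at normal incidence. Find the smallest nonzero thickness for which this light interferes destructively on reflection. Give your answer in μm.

At the upper boundary (n = 1.0 to n = 2.366) the reflected ray undergoes a half-wave phase shift.
Ray reflecting at the bottom interface goes from n = 2.366 toward n = 1.5: no phase shift.
The two reflections differ by half a wavelength.
So the condition for destructive reflection is 2 n t = m λ.
The smallest nonzero thickness corresponds to m = 1: t = m λ / (2 n) = 1.00 × 368 / (2 × 2.366) = 77.8 nm.

0.0778 μm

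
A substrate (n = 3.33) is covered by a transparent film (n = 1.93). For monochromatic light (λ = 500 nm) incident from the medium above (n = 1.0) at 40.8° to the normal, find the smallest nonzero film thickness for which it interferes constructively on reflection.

138 nm

Top surface (1.0 → 1.93): reflection off a higher-index medium gives a half-wave phase shift.
Bottom surface (1.93 → 3.33): reflection off a higher-index medium gives a half-wave phase shift.
The two reflections carry the same phase change, so no net offset.
With no net inversion, constructive interference in reflection requires 2 n t cos θ_r = m λ.
Snell's law: 1.0 sin 40.8° = 1.93 sin θ_r → sin θ_r = 0.339, cos θ_r = 0.941.
Minimum nonzero at m = 1: t = λ / (2 n cos θ_r) = 500 / (2 × 1.93 × 0.941) = 138 nm.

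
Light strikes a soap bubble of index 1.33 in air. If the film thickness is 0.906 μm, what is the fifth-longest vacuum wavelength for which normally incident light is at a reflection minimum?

482 nm

At the upper boundary (n = 1.0 to n = 1.33) the reflected ray undergoes a half-wave phase shift.
At the lower boundary (n = 1.33 to n = 1.0) the reflected ray undergoes no phase shift.
Net: one phase inversion between the two reflected rays.
With one net inversion, destructive interference in reflection requires 2 n t = m λ.
λ = 2 n t / m. The fifth-longest wavelength is m = 5: λ = 2 × 1.33 × 906 / 5.00 = 482 nm.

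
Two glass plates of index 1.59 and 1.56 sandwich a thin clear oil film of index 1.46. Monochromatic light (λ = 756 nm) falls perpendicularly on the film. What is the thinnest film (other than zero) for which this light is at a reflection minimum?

259 nm

At the upper boundary (n = 1.59 to n = 1.46) the reflected ray undergoes no phase shift.
Bottom surface (1.46 → 1.56): reflection off a higher-index medium gives a half-wave phase shift.
Exactly one π shift → a net half-wave offset.
With one net inversion, destructive interference in reflection requires 2 n t = m λ.
Minimum nonzero at m = 1: t = λ / (2 n) = 756 / (2 × 1.46) = 259 nm.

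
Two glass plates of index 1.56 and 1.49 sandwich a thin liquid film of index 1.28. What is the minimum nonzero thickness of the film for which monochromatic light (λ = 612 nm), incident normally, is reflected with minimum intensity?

Top surface (1.56 → 1.28): reflection off a lower-index medium gives no phase shift.
Ray reflecting at the bottom interface goes from n = 1.28 toward n = 1.49: a half-wave phase shift.
Net: one phase inversion between the two reflected rays.
For dark reflection here: 2 n t = m λ.
Minimum nonzero at m = 1: t = λ / (2 n) = 612 / (2 × 1.28) = 239 nm.

239 nm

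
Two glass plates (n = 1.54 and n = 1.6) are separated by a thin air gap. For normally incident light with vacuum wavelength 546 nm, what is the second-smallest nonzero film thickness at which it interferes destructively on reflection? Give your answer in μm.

At the upper boundary (n = 1.54 to n = 1.0) the reflected ray undergoes no phase shift.
Bottom surface (1.0 → 1.6): reflection off a higher-index medium gives a half-wave phase shift.
The two reflections differ by half a wavelength.
So the condition for destructive reflection is 2 n t = m λ.
The second-smallest nonzero thickness corresponds to m = 2: t = m λ / (2 n) = 2.00 × 546 / (2 × 1.0) = 546 nm.

0.546 μm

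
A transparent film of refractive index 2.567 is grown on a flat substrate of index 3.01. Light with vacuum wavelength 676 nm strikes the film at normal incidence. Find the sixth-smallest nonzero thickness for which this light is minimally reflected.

724 nm

Ray reflecting at the top interface goes from n = 1.0 toward n = 2.567: a half-wave phase shift.
At the lower boundary (n = 2.567 to n = 3.01) the reflected ray undergoes a half-wave phase shift.
Net: no relative phase inversion (both shifts match).
With no net inversion, destructive interference in reflection requires 2 n t = (m + ½) λ.
The sixth-smallest nonzero thickness corresponds to m = 5: t = (m + ½) λ / (2 n) = 5.50 × 676 / (2 × 2.567) = 724 nm.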